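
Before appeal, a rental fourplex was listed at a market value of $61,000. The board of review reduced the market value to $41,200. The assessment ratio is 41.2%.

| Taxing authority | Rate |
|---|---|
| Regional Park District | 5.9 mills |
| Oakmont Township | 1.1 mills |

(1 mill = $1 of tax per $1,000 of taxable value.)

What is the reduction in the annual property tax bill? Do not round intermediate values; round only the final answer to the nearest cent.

Old assessed value = $61,000 × 0.412 = $25,132
New assessed value = $41,200 × 0.412 = $16,974.4
Combined rate = 0.0059 + 0.0011 = 0.007
Old tax = $25,132 × 0.007 = $175.924
New tax = $16,974.4 × 0.007 = $118.8208
Reduction = $175.924 − $118.8208 = $57.1032

$57.10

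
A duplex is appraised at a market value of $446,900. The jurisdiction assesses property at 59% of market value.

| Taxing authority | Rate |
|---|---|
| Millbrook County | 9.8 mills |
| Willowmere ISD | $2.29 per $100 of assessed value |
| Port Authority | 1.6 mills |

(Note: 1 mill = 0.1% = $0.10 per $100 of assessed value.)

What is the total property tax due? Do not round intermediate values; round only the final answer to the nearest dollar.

$9,044

Assessed value = $446,900 × 0.59 = $263,671
Millbrook County: $263,671 × 0.0098 = $2,583.9758
Willowmere ISD: $263,671 × 0.0229 = $6,038.0659
Port Authority: $263,671 × 0.0016 = $421.8736
Total = $9,043.9153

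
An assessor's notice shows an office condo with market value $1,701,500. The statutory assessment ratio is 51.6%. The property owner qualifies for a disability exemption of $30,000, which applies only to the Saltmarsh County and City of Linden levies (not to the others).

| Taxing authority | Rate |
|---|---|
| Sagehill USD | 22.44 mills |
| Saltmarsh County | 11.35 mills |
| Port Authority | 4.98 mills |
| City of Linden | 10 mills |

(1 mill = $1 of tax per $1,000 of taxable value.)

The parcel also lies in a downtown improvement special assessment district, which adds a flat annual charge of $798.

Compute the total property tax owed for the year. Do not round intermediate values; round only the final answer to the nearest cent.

Assessed value = $1,701,500 × 0.516 = $877,974
Sagehill USD: $877,974 × 0.02244 = $19,701.73656
Saltmarsh County: ($877,974 − $30,000) × 0.01135 = $847,974 × 0.01135 = $9,624.5049
Port Authority: $877,974 × 0.00498 = $4,372.31052
City of Linden: ($877,974 − $30,000) × 0.01 = $847,974 × 0.01 = $8,479.74
Levies subtotal = $42,178.29198
Total = $42,178.29198 + $798 = $42,976.29198

$42,976.29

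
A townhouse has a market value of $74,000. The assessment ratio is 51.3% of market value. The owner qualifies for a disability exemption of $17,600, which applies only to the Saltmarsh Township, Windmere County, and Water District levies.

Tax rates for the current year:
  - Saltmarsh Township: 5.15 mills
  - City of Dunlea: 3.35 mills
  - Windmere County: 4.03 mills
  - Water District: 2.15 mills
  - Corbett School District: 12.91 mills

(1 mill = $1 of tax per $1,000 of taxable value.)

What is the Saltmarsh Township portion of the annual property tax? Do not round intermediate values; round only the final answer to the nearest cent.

$104.86

Assessed value = $74,000 × 0.513 = $37,962
Saltmarsh Township taxable value = $37,962 − $17,600 = $20,362
Saltmarsh Township levy = $20,362 × 0.00515 = $104.8643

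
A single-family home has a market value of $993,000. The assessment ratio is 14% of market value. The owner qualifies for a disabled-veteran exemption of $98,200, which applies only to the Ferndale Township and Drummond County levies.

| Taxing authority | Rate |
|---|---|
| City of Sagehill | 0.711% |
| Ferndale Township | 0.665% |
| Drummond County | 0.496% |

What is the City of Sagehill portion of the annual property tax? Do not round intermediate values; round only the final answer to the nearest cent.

$988.43

Assessed value = $993,000 × 0.14 = $139,020
City of Sagehill taxable value = $139,020 (exemption does not apply)
City of Sagehill levy = $139,020 × 0.00711 = $988.4322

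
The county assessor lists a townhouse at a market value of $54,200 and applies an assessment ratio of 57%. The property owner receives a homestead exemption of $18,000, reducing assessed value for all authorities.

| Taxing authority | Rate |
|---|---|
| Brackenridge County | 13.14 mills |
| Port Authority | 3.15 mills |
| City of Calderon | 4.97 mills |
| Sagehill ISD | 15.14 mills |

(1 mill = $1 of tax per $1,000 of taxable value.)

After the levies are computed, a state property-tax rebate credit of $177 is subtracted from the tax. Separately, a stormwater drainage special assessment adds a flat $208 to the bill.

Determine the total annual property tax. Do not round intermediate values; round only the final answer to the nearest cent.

Assessed value = $54,200 × 0.57 = $30,894
Taxable value = $30,894 − $18,000 = $12,894
Brackenridge County: $12,894 × 0.01314 = $169.42716
Port Authority: $12,894 × 0.00315 = $40.6161
City of Calderon: $12,894 × 0.00497 = $64.08318
Sagehill ISD: $12,894 × 0.01514 = $195.21516
Levies subtotal = $469.3416
After credit = $469.3416 − $177 = $292.3416
Total = $292.3416 + $208 = $500.3416

$500.34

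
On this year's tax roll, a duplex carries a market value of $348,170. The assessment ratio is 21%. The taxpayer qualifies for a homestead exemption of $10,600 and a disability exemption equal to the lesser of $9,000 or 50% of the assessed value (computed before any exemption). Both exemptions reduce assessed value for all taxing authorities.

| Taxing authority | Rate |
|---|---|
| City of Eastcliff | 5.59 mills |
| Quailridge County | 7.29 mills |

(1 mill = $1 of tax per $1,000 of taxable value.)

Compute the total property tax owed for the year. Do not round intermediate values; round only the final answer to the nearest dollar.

$689

Assessed value = $348,170 × 0.21 = $73,115.7
Disability exemption = min($9,000, 50% × $73,115.7) = min($9,000, $36,557.85) = $9,000 (dollar cap binds)
Taxable value = $73,115.7 − $10,600 − $9,000 = $53,515.7
City of Eastcliff: $53,515.7 × 0.00559 = $299.152763
Quailridge County: $53,515.7 × 0.00729 = $390.129453
Total = $689.282216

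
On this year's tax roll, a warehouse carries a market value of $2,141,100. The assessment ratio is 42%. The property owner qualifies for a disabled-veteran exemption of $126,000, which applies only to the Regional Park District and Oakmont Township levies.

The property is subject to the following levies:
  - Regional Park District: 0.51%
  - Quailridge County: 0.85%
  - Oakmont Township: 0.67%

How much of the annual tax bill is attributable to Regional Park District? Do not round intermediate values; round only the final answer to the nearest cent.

$3,943.64

Assessed value = $2,141,100 × 0.42 = $899,262
Regional Park District taxable value = $899,262 − $126,000 = $773,262
Regional Park District levy = $773,262 × 0.0051 = $3,943.6362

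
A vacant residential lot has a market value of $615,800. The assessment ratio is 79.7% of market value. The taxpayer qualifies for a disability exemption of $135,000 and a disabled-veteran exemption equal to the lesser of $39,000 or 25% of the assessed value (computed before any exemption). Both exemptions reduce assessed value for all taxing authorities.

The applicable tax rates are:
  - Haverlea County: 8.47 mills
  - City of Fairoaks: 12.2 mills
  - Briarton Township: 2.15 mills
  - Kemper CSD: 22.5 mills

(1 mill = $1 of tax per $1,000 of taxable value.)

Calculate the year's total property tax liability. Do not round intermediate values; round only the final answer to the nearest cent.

Assessed value = $615,800 × 0.797 = $490,792.6
Disabled-veteran exemption = min($39,000, 25% × $490,792.6) = min($39,000, $122,698.15) = $39,000 (dollar cap binds)
Taxable value = $490,792.6 − $135,000 − $39,000 = $316,792.6
Haverlea County: $316,792.6 × 0.00847 = $2,683.233322
City of Fairoaks: $316,792.6 × 0.0122 = $3,864.86972
Briarton Township: $316,792.6 × 0.00215 = $681.10409
Kemper CSD: $316,792.6 × 0.0225 = $7,127.8335
Total = $14,357.040632

$14,357.04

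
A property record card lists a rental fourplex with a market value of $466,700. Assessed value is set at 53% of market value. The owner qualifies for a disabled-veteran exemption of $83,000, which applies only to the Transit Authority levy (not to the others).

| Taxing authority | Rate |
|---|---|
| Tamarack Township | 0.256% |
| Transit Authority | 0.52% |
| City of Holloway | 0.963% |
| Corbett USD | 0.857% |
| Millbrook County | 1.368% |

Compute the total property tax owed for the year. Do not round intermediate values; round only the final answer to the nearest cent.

$9,373.39

Assessed value = $466,700 × 0.53 = $247,351
Tamarack Township: $247,351 × 0.00256 = $633.21856
Transit Authority: ($247,351 − $83,000) × 0.0052 = $164,351 × 0.0052 = $854.6252
City of Holloway: $247,351 × 0.00963 = $2,381.99013
Corbett USD: $247,351 × 0.00857 = $2,119.79807
Millbrook County: $247,351 × 0.01368 = $3,383.76168
Total = $9,373.39364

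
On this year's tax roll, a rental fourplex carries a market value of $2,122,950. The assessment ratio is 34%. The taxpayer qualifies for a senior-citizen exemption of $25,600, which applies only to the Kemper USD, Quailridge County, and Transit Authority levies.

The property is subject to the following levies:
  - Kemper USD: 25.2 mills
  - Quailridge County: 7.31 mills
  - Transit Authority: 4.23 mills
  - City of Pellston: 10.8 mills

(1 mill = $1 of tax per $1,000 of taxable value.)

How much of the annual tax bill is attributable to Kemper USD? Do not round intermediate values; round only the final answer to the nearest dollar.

Assessed value = $2,122,950 × 0.34 = $721,803
Kemper USD taxable value = $721,803 − $25,600 = $696,203
Kemper USD levy = $696,203 × 0.0252 = $17,544.3156

$17,544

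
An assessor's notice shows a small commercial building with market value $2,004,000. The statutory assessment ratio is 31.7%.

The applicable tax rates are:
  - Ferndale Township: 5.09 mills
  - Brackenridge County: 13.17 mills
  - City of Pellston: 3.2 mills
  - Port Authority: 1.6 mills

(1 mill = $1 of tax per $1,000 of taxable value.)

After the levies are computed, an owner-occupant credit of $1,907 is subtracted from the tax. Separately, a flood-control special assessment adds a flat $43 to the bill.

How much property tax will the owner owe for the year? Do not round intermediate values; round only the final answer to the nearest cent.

Assessed value = $2,004,000 × 0.317 = $635,268
Ferndale Township: $635,268 × 0.00509 = $3,233.51412
Brackenridge County: $635,268 × 0.01317 = $8,366.47956
City of Pellston: $635,268 × 0.0032 = $2,032.8576
Port Authority: $635,268 × 0.0016 = $1,016.4288
Levies subtotal = $14,649.28008
After credit = $14,649.28008 − $1,907 = $12,742.28008
Total = $12,742.28008 + $43 = $12,785.28008

$12,785.28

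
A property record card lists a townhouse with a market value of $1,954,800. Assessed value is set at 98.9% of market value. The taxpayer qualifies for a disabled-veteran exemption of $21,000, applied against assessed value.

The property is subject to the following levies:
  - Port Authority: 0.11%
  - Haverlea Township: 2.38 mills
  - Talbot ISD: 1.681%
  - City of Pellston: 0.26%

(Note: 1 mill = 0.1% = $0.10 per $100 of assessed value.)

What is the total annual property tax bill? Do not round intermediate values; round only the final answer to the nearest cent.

$43,772.48

Assessed value = $1,954,800 × 0.989 = $1,933,297.2
Taxable value = $1,933,297.2 − $21,000 = $1,912,297.2
Port Authority: $1,912,297.2 × 0.0011 = $2,103.52692
Haverlea Township: $1,912,297.2 × 0.00238 = $4,551.267336
Talbot ISD: $1,912,297.2 × 0.01681 = $32,145.715932
City of Pellston: $1,912,297.2 × 0.0026 = $4,971.97272
Total = $43,772.482908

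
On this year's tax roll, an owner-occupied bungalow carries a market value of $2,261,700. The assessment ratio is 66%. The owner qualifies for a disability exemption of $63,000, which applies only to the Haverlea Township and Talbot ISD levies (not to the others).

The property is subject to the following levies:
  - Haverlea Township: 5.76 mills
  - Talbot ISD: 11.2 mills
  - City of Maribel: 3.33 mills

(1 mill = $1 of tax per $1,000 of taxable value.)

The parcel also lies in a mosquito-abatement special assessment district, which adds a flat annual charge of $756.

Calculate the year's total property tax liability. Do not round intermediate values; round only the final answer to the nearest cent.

Assessed value = $2,261,700 × 0.66 = $1,492,722
Haverlea Township: ($1,492,722 − $63,000) × 0.00576 = $1,429,722 × 0.00576 = $8,235.19872
Talbot ISD: ($1,492,722 − $63,000) × 0.0112 = $1,429,722 × 0.0112 = $16,012.8864
City of Maribel: $1,492,722 × 0.00333 = $4,970.76426
Levies subtotal = $29,218.84938
Total = $29,218.84938 + $756 = $29,974.84938

$29,974.85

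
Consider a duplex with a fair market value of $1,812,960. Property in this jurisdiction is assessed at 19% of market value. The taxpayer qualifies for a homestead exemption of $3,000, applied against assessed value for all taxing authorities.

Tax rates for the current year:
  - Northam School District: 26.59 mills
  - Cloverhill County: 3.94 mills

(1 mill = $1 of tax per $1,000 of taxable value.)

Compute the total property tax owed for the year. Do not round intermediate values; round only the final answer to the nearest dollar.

$10,425

Assessed value = $1,812,960 × 0.19 = $344,462.4
Taxable value = $344,462.4 − $3,000 = $341,462.4
Northam School District: $341,462.4 × 0.02659 = $9,079.485216
Cloverhill County: $341,462.4 × 0.00394 = $1,345.361856
Total = $9,079.485216 + $1,345.361856 = $10,424.847072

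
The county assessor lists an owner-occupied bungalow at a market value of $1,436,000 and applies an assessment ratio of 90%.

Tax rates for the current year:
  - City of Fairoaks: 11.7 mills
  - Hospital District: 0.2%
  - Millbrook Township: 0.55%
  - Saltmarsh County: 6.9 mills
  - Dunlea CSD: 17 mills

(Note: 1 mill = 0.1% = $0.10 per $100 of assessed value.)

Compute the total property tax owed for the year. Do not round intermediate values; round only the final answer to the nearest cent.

$55,702.44

Assessed value = $1,436,000 × 0.9 = $1,292,400
City of Fairoaks: $1,292,400 × 0.0117 = $15,121.08
Hospital District: $1,292,400 × 0.002 = $2,584.8
Millbrook Township: $1,292,400 × 0.0055 = $7,108.2
Saltmarsh County: $1,292,400 × 0.0069 = $8,917.56
Dunlea CSD: $1,292,400 × 0.017 = $21,970.8
Total = $55,702.44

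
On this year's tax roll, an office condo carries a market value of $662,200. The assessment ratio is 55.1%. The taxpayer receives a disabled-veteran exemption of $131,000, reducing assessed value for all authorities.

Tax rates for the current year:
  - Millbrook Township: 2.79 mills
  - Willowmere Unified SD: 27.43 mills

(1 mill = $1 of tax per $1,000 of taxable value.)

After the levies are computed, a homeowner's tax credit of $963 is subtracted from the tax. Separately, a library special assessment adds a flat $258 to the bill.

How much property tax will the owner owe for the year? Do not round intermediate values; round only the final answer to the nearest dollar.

$6,363

Assessed value = $662,200 × 0.551 = $364,872.2
Taxable value = $364,872.2 − $131,000 = $233,872.2
Millbrook Township: $233,872.2 × 0.00279 = $652.503438
Willowmere Unified SD: $233,872.2 × 0.02743 = $6,415.114446
Levies subtotal = $7,067.617884
After credit = $7,067.617884 − $963 = $6,104.617884
Total = $6,104.617884 + $258 = $6,362.617884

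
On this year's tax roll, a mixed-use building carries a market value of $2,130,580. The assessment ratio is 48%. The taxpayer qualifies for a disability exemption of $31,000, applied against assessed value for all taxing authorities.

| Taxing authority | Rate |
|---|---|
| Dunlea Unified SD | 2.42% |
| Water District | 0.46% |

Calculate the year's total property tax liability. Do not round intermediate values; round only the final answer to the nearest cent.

Assessed value = $2,130,580 × 0.48 = $1,022,678.4
Taxable value = $1,022,678.4 − $31,000 = $991,678.4
Dunlea Unified SD: $991,678.4 × 0.0242 = $23,998.61728
Water District: $991,678.4 × 0.0046 = $4,561.72064
Total = $23,998.61728 + $4,561.72064 = $28,560.33792

$28,560.34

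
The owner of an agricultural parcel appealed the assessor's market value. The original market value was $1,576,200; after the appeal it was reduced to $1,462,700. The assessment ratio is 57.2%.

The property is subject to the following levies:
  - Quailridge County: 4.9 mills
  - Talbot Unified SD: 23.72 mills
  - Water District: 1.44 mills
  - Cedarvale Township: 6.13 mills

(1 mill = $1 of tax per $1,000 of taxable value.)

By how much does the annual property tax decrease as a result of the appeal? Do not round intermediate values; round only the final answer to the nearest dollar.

Old assessed value = $1,576,200 × 0.572 = $901,586.4
New assessed value = $1,462,700 × 0.572 = $836,664.4
Combined rate = 0.0049 + 0.02372 + 0.00144 + 0.00613 = 0.03619
Old tax = $901,586.4 × 0.03619 = $32,628.411816
New tax = $836,664.4 × 0.03619 = $30,278.884636
Reduction = $32,628.411816 − $30,278.884636 = $2,349.52718

$2,350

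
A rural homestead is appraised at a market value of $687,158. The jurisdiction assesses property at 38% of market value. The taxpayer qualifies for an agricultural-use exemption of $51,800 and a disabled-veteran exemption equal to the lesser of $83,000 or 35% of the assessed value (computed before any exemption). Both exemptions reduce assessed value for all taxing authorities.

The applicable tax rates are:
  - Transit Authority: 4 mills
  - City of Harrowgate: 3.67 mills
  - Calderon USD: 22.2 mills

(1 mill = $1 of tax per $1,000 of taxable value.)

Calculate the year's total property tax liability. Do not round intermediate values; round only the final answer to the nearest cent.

Assessed value = $687,158 × 0.38 = $261,120.04
Disabled-veteran exemption = min($83,000, 35% × $261,120.04) = min($83,000, $91,392.014) = $83,000 (dollar cap binds)
Taxable value = $261,120.04 − $51,800 − $83,000 = $126,320.04
Transit Authority: $126,320.04 × 0.004 = $505.28016
City of Harrowgate: $126,320.04 × 0.00367 = $463.5945468
Calderon USD: $126,320.04 × 0.0222 = $2,804.304888
Total = $3,773.1795948

$3,773.18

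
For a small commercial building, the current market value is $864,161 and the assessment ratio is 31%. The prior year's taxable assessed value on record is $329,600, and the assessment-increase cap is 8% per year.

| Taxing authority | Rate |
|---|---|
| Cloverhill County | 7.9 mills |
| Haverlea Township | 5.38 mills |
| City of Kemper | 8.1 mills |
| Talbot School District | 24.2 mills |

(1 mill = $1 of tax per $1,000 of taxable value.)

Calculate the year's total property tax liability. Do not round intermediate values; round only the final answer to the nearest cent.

$12,210.42

Uncapped assessed value = $864,161 × 0.31 = $267,889.91
Cap limit = $329,600 × 1.08 = $355,968
Taxable assessed value = min($267,889.91, $355,968) = $267,889.91 (cap does not bind)
Cloverhill County: $267,889.91 × 0.0079 = $2,116.330289
Haverlea Township: $267,889.91 × 0.00538 = $1,441.2477158
City of Kemper: $267,889.91 × 0.0081 = $2,169.908271
Talbot School District: $267,889.91 × 0.0242 = $6,482.935822
Total = $12,210.4220978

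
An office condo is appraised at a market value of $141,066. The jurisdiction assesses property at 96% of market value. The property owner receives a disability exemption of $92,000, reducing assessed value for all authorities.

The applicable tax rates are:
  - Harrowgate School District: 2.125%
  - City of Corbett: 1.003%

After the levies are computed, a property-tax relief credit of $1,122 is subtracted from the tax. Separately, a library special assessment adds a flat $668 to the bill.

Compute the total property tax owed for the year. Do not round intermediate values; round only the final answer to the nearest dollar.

Assessed value = $141,066 × 0.96 = $135,423.36
Taxable value = $135,423.36 − $92,000 = $43,423.36
Harrowgate School District: $43,423.36 × 0.02125 = $922.7464
City of Corbett: $43,423.36 × 0.01003 = $435.5363008
Levies subtotal = $1,358.2827008
After credit = $1,358.2827008 − $1,122 = $236.2827008
Total = $236.2827008 + $668 = $904.2827008

$904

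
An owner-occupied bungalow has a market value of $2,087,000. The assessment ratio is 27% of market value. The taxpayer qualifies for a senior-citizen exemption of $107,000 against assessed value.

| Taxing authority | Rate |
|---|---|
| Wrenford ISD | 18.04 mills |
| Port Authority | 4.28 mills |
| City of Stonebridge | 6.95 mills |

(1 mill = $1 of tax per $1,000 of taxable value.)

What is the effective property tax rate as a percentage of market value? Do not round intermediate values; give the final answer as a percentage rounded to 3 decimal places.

0.640%

Assessed value = $2,087,000 × 0.27 = $563,490
Taxable value = $563,490 − $107,000 = $456,490
Wrenford ISD: $456,490 × 0.01804 = $8,235.0796
Port Authority: $456,490 × 0.00428 = $1,953.7772
City of Stonebridge: $456,490 × 0.00695 = $3,172.6055
Total tax = $13,361.4623
Effective rate = $13,361.4623 ÷ $2,087,000 = 0.640% of market value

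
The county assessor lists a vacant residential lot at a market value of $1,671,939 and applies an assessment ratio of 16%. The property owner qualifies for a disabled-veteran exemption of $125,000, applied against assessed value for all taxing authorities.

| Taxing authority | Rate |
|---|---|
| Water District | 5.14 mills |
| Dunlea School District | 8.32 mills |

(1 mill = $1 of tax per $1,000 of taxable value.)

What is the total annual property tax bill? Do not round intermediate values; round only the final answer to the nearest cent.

$1,918.19

Assessed value = $1,671,939 × 0.16 = $267,510.24
Taxable value = $267,510.24 − $125,000 = $142,510.24
Water District: $142,510.24 × 0.00514 = $732.5026336
Dunlea School District: $142,510.24 × 0.00832 = $1,185.6851968
Total = $732.5026336 + $1,185.6851968 = $1,918.1878304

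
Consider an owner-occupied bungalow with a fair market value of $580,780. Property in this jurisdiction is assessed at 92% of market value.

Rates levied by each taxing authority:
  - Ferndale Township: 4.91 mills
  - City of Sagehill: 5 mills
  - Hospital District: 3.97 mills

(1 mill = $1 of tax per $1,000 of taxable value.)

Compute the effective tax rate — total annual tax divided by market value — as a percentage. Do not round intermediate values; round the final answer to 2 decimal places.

1.28%

Assessed value = $580,780 × 0.92 = $534,317.6
Ferndale Township: $534,317.6 × 0.00491 = $2,623.499416
City of Sagehill: $534,317.6 × 0.005 = $2,671.588
Hospital District: $534,317.6 × 0.00397 = $2,121.240872
Total tax = $7,416.328288
Effective rate = $7,416.328288 ÷ $580,780 = 1.28% of market value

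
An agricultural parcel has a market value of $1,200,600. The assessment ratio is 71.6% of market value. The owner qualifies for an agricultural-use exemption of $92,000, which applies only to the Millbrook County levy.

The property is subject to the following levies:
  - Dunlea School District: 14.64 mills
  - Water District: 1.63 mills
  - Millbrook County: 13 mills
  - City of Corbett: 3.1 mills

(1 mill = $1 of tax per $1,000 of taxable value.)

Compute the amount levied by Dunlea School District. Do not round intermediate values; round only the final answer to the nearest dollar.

$12,585

Assessed value = $1,200,600 × 0.716 = $859,629.6
Dunlea School District taxable value = $859,629.6 (exemption does not apply)
Dunlea School District levy = $859,629.6 × 0.01464 = $12,584.977344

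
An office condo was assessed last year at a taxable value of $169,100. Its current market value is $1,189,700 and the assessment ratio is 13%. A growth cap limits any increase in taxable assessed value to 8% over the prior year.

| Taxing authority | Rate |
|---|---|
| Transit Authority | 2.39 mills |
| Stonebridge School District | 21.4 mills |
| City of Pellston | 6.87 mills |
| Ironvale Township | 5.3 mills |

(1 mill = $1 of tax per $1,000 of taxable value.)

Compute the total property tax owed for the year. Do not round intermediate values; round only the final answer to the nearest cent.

Uncapped assessed value = $1,189,700 × 0.13 = $154,661
Cap limit = $169,100 × 1.08 = $182,628
Taxable assessed value = min($154,661, $182,628) = $154,661 (cap does not bind)
Transit Authority: $154,661 × 0.00239 = $369.63979
Stonebridge School District: $154,661 × 0.0214 = $3,309.7454
City of Pellston: $154,661 × 0.00687 = $1,062.52107
Ironvale Township: $154,661 × 0.0053 = $819.7033
Total = $5,561.60956

$5,561.61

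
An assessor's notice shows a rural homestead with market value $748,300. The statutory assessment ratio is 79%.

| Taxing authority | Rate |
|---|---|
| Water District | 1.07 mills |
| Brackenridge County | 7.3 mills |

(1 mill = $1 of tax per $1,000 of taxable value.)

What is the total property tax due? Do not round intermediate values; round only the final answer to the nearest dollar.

Assessed value = $748,300 × 0.79 = $591,157
Water District: $591,157 × 0.00107 = $632.53799
Brackenridge County: $591,157 × 0.0073 = $4,315.4461
Total = $632.53799 + $4,315.4461 = $4,947.98409

$4,948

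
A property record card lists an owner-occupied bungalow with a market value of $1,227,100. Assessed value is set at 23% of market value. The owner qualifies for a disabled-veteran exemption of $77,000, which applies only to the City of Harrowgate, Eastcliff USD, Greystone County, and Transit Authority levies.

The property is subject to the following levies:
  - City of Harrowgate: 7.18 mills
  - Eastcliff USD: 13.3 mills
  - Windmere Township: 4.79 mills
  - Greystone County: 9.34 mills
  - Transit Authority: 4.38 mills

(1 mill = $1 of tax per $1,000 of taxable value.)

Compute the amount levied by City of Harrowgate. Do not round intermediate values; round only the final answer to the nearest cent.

Assessed value = $1,227,100 × 0.23 = $282,233
City of Harrowgate taxable value = $282,233 − $77,000 = $205,233
City of Harrowgate levy = $205,233 × 0.00718 = $1,473.57294

$1,473.57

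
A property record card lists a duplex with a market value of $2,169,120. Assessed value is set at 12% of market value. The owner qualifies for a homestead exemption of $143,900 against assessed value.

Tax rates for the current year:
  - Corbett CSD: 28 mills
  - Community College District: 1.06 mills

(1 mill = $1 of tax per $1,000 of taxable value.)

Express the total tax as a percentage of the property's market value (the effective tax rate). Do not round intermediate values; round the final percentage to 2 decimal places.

Assessed value = $2,169,120 × 0.12 = $260,294.4
Taxable value = $260,294.4 − $143,900 = $116,394.4
Corbett CSD: $116,394.4 × 0.028 = $3,259.0432
Community College District: $116,394.4 × 0.00106 = $123.378064
Total tax = $3,382.421264
Effective rate = $3,382.421264 ÷ $2,169,120 = 0.16% of market value

0.16%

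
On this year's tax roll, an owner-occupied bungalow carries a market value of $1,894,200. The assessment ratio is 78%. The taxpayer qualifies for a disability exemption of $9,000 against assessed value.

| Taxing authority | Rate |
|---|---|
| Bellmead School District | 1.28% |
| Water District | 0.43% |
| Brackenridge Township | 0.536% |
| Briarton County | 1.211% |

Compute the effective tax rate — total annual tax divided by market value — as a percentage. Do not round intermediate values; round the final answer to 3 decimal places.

2.680%

Assessed value = $1,894,200 × 0.78 = $1,477,476
Taxable value = $1,477,476 − $9,000 = $1,468,476
Bellmead School District: $1,468,476 × 0.0128 = $18,796.4928
Water District: $1,468,476 × 0.0043 = $6,314.4468
Brackenridge Township: $1,468,476 × 0.00536 = $7,871.03136
Briarton County: $1,468,476 × 0.01211 = $17,783.24436
Total tax = $50,765.21532
Effective rate = $50,765.21532 ÷ $1,894,200 = 2.680% of market value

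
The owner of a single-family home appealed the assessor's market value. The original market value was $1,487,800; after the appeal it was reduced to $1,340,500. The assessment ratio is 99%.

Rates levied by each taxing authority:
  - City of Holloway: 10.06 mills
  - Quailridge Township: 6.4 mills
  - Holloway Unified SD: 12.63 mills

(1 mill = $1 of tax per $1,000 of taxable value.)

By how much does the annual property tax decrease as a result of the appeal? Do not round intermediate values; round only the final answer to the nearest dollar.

$4,242

Old assessed value = $1,487,800 × 0.99 = $1,472,922
New assessed value = $1,340,500 × 0.99 = $1,327,095
Combined rate = 0.01006 + 0.0064 + 0.01263 = 0.02909
Old tax = $1,472,922 × 0.02909 = $42,847.30098
New tax = $1,327,095 × 0.02909 = $38,605.19355
Reduction = $42,847.30098 − $38,605.19355 = $4,242.10743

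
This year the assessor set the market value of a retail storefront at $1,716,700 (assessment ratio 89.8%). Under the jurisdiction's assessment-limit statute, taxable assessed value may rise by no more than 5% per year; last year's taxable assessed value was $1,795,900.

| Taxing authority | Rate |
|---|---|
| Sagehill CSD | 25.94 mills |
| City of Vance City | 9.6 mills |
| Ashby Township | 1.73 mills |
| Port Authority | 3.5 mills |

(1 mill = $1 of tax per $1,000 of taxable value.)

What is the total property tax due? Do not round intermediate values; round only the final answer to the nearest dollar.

Uncapped assessed value = $1,716,700 × 0.898 = $1,541,596.6
Cap limit = $1,795,900 × 1.05 = $1,885,695
Taxable assessed value = min($1,541,596.6, $1,885,695) = $1,541,596.6 (cap does not bind)
Sagehill CSD: $1,541,596.6 × 0.02594 = $39,989.015804
City of Vance City: $1,541,596.6 × 0.0096 = $14,799.32736
Ashby Township: $1,541,596.6 × 0.00173 = $2,666.962118
Port Authority: $1,541,596.6 × 0.0035 = $5,395.5881
Total = $62,850.893382

$62,851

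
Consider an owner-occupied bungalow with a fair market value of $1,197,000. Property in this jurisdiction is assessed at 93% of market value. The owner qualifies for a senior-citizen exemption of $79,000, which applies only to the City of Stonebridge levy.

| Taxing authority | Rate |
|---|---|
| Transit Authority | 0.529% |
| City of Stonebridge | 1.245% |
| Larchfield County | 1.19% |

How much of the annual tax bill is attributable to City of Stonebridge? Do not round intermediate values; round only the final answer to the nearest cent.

Assessed value = $1,197,000 × 0.93 = $1,113,210
City of Stonebridge taxable value = $1,113,210 − $79,000 = $1,034,210
City of Stonebridge levy = $1,034,210 × 0.01245 = $12,875.9145

$12,875.91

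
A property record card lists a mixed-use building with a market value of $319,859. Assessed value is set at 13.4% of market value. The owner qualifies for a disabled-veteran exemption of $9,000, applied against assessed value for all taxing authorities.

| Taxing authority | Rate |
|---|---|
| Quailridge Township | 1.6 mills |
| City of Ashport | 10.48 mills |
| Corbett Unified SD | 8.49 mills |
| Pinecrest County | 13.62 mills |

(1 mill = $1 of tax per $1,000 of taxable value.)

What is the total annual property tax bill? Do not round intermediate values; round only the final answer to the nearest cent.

$1,157.71

Assessed value = $319,859 × 0.134 = $42,861.106
Taxable value = $42,861.106 − $9,000 = $33,861.106
Quailridge Township: $33,861.106 × 0.0016 = $54.1777696
City of Ashport: $33,861.106 × 0.01048 = $354.86439088
Corbett Unified SD: $33,861.106 × 0.00849 = $287.48078994
Pinecrest County: $33,861.106 × 0.01362 = $461.18826372
Total = $54.1777696 + $354.86439088 + $287.48078994 + $461.18826372 = $1,157.71121414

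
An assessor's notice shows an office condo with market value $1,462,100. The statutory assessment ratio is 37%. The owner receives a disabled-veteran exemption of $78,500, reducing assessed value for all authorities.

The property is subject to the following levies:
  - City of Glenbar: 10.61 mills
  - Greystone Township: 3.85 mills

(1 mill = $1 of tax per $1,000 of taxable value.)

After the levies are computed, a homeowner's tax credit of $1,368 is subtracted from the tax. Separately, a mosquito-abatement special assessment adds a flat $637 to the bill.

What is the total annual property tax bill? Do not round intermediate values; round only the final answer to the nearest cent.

$5,956.42

Assessed value = $1,462,100 × 0.37 = $540,977
Taxable value = $540,977 − $78,500 = $462,477
City of Glenbar: $462,477 × 0.01061 = $4,906.88097
Greystone Township: $462,477 × 0.00385 = $1,780.53645
Levies subtotal = $6,687.41742
After credit = $6,687.41742 − $1,368 = $5,319.41742
Total = $5,319.41742 + $637 = $5,956.41742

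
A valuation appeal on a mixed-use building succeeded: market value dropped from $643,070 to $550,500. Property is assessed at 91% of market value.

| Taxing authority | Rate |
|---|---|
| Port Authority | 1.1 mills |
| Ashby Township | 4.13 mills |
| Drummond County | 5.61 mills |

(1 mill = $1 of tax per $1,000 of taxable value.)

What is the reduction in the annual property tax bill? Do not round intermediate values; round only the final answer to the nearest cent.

Old assessed value = $643,070 × 0.91 = $585,193.7
New assessed value = $550,500 × 0.91 = $500,955
Combined rate = 0.0011 + 0.00413 + 0.00561 = 0.01084
Old tax = $585,193.7 × 0.01084 = $6,343.499708
New tax = $500,955 × 0.01084 = $5,430.3522
Reduction = $6,343.499708 − $5,430.3522 = $913.147508

$913.15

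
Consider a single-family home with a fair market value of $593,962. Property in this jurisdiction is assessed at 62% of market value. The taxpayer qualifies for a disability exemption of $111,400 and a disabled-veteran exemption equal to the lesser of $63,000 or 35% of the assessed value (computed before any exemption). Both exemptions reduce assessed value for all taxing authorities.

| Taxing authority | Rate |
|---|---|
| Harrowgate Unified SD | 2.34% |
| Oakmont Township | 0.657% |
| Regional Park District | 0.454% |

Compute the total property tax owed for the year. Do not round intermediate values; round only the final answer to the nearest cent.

$6,689.99

Assessed value = $593,962 × 0.62 = $368,256.44
Disabled-veteran exemption = min($63,000, 35% × $368,256.44) = min($63,000, $128,889.754) = $63,000 (dollar cap binds)
Taxable value = $368,256.44 − $111,400 − $63,000 = $193,856.44
Harrowgate Unified SD: $193,856.44 × 0.0234 = $4,536.240696
Oakmont Township: $193,856.44 × 0.00657 = $1,273.6368108
Regional Park District: $193,856.44 × 0.00454 = $880.1082376
Total = $6,689.9857444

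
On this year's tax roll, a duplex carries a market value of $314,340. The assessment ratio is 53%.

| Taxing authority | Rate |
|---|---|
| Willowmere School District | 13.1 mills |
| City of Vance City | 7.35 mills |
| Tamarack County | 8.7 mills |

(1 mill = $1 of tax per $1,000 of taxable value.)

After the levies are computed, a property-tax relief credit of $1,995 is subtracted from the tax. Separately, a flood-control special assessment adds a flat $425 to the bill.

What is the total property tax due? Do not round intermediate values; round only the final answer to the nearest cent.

Assessed value = $314,340 × 0.53 = $166,600.2
Willowmere School District: $166,600.2 × 0.0131 = $2,182.46262
City of Vance City: $166,600.2 × 0.00735 = $1,224.51147
Tamarack County: $166,600.2 × 0.0087 = $1,449.42174
Levies subtotal = $4,856.39583
After credit = $4,856.39583 − $1,995 = $2,861.39583
Total = $2,861.39583 + $425 = $3,286.39583

$3,286.40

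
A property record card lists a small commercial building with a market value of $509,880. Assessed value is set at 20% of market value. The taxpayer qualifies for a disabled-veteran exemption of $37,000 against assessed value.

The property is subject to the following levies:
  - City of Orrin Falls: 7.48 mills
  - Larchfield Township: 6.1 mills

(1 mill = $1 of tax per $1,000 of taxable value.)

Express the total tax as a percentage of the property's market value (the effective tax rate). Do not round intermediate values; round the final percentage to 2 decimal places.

Assessed value = $509,880 × 0.2 = $101,976
Taxable value = $101,976 − $37,000 = $64,976
City of Orrin Falls: $64,976 × 0.00748 = $486.02048
Larchfield Township: $64,976 × 0.0061 = $396.3536
Total tax = $882.37408
Effective rate = $882.37408 ÷ $509,880 = 0.17% of market value

0.17%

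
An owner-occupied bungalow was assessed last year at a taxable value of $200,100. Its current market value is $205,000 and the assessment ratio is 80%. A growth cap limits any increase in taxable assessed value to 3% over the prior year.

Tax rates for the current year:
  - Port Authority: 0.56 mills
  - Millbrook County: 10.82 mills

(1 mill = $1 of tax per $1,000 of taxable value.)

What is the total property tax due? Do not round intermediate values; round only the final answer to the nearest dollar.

Uncapped assessed value = $205,000 × 0.8 = $164,000
Cap limit = $200,100 × 1.03 = $206,103
Taxable assessed value = min($164,000, $206,103) = $164,000 (cap does not bind)
Port Authority: $164,000 × 0.00056 = $91.84
Millbrook County: $164,000 × 0.01082 = $1,774.48
Total = $1,866.32

$1,866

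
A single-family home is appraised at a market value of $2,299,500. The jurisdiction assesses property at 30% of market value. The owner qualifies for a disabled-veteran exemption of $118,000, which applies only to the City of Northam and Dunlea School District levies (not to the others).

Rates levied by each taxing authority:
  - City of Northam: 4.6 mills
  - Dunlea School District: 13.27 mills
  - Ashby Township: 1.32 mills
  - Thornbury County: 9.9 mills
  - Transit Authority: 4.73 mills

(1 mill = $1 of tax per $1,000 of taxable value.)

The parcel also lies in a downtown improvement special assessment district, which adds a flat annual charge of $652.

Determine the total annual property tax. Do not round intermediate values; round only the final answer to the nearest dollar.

$21,874

Assessed value = $2,299,500 × 0.3 = $689,850
City of Northam: ($689,850 − $118,000) × 0.0046 = $571,850 × 0.0046 = $2,630.51
Dunlea School District: ($689,850 − $118,000) × 0.01327 = $571,850 × 0.01327 = $7,588.4495
Ashby Township: $689,850 × 0.00132 = $910.602
Thornbury County: $689,850 × 0.0099 = $6,829.515
Transit Authority: $689,850 × 0.00473 = $3,262.9905
Levies subtotal = $21,222.067
Total = $21,222.067 + $652 = $21,874.067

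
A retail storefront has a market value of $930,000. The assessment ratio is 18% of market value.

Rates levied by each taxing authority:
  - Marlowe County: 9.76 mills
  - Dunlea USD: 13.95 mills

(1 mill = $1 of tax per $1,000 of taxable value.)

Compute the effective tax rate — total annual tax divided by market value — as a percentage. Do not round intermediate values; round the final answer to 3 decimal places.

Assessed value = $930,000 × 0.18 = $167,400
Marlowe County: $167,400 × 0.00976 = $1,633.824
Dunlea USD: $167,400 × 0.01395 = $2,335.23
Total tax = $3,969.054
Effective rate = $3,969.054 ÷ $930,000 = 0.427% of market value

0.427%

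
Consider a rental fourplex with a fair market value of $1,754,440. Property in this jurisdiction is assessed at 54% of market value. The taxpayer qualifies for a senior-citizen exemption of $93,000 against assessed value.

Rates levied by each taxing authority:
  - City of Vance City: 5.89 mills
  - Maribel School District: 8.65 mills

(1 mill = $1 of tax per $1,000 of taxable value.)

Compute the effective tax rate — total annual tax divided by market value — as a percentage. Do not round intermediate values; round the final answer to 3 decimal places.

Assessed value = $1,754,440 × 0.54 = $947,397.6
Taxable value = $947,397.6 − $93,000 = $854,397.6
City of Vance City: $854,397.6 × 0.00589 = $5,032.401864
Maribel School District: $854,397.6 × 0.00865 = $7,390.53924
Total tax = $12,422.941104
Effective rate = $12,422.941104 ÷ $1,754,440 = 0.708% of market value

0.708%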